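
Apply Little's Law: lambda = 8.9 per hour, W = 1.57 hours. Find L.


L = lambda * W = 8.9 * 1.57 = 13.97

13.97


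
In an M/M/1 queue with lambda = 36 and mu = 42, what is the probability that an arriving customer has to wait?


P(wait) = rho = lambda/mu = 36/42 = 0.8571

0.8571


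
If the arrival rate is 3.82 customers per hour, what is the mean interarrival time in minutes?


Mean interarrival time = 60/lambda = 60/3.82 = 15.71 minutes

15.71 minutes


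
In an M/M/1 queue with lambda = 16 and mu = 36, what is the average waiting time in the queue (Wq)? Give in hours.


rho = 16/36; Wq = rho/(mu - lambda) = 0.0222 hours

0.0222 hours


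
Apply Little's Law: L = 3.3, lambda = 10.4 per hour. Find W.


W = L / lambda = 3.3 / 10.4 = 0.3173 hours

0.3173 hours


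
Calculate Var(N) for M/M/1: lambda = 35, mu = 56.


rho = 35/56; Var(N) = rho/(1-rho)^2 = 4.44

4.44


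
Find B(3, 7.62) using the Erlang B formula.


B(N,A) = (A^N/N!) / sum(A^k/k!, k=0..N) with N=3, A=7.62 = 0.662

0.662


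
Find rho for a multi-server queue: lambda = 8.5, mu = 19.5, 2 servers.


rho = lambda / (c * mu) = 8.5 / (2 * 19.5) = 0.2179

0.2179


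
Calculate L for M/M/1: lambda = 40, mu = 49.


rho = 40/49; L = rho/(1-rho) = 4.44

4.44


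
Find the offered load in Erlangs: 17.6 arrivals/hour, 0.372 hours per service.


Offered load a = lambda * E[S] = 17.6 * 0.372 = 6.55 Erlangs

6.55 Erlangs


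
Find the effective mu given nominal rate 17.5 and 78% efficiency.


Effective rate = mu * efficiency = 17.5 * 0.78 = 13.65 per hour

13.65 per hour


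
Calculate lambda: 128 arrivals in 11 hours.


lambda = total arrivals / time = 128 / 11 = 11.64 per hour

11.64 per hour


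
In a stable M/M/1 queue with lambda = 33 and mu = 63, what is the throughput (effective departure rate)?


For a stable queue (lambda < mu), throughput = lambda = 33 per hour

33 per hour


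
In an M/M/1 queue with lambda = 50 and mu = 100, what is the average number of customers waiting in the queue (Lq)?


rho = 50/100; Lq = rho^2/(1-rho) = 0.5

0.5


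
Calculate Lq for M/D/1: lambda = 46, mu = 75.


M/D/1: Lq = rho^2 / (2*(1-rho)) where rho = 46/75; Lq = 0.49

0.49


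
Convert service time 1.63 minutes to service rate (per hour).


mu = 60 / avg_service_time = 60 / 1.63 = 36.81 per hour

36.81 per hour


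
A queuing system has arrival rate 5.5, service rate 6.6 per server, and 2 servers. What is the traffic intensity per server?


rho = lambda / (c * mu) = 5.5 / (2 * 6.6) = 0.4167

0.4167


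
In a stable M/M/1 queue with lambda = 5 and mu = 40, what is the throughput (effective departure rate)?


For a stable queue (lambda < mu), throughput = lambda = 5 per hour

5 per hour


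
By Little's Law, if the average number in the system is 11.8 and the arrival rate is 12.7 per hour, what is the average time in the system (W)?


W = L / lambda = 11.8 / 12.7 = 0.9291 hours

0.9291 hours


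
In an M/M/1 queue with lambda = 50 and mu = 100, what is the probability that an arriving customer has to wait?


P(wait) = rho = lambda/mu = 50/100 = 0.5

0.5


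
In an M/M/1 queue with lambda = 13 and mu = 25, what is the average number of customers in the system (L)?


rho = 13/25; L = rho/(1-rho) = 1.08

1.08


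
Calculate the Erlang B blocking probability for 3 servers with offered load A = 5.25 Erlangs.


B(N,A) = (A^N/N!) / sum(A^k/k!, k=0..N) with N=3, A=5.25 = 0.5463

0.5463


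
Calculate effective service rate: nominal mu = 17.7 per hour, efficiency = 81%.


Effective rate = mu * efficiency = 17.7 * 0.81 = 14.34 per hour

14.34 per hour


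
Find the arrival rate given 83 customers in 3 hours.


lambda = total arrivals / time = 83 / 3 = 27.67 per hour

27.67 per hour


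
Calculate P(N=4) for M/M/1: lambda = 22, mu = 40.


rho = 22/40; P(n) = (1-rho)*rho^n = (1-22/40)*(22/40)^4 = 0.0412

0.0412


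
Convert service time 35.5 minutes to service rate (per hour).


mu = 60 / avg_service_time = 60 / 35.5 = 1.69 per hour

1.69 per hour


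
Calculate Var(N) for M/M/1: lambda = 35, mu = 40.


rho = 35/40; Var(N) = rho/(1-rho)^2 = 56.0

56.0


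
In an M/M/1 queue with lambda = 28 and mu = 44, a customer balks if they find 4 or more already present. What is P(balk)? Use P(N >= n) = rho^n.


P(N >= 4) = rho^4 = (28/44)^4 = 0.164

0.164


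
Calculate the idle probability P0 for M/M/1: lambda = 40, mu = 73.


P0 = 1 - rho = 1 - 40/73 = 0.4521

0.4521


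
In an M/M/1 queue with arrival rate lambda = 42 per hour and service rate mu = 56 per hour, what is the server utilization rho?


rho = lambda/mu = 42/56 = 0.75

0.75


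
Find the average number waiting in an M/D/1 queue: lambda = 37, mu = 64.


M/D/1: Lq = rho^2 / (2*(1-rho)) where rho = 37/64; Lq = 0.4

0.4


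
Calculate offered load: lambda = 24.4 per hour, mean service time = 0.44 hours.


Offered load a = lambda * E[S] = 24.4 * 0.44 = 10.74 Erlangs

10.74 Erlangs


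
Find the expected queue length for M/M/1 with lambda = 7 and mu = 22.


rho = 7/22; Lq = rho^2/(1-rho) = 0.15

0.15


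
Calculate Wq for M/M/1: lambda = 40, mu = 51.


rho = 40/51; Wq = rho/(mu - lambda) = 0.0713 hours

0.0713 hours


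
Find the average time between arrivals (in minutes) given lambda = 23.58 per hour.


Mean interarrival time = 60/lambda = 60/23.58 = 2.54 minutes

2.54 minutes


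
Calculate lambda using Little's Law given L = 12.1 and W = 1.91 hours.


lambda = L / W = 12.1 / 1.91 = 6.34 per hour

6.34 per hour


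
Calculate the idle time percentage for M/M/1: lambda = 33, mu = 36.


Idle fraction = (1 - rho) * 100 = (1 - 33/36) * 100 = 8.3%

8.3%


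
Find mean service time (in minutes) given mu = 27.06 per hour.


Mean service time = 60/mu = 60/27.06 = 2.22 minutes

2.22 minutes


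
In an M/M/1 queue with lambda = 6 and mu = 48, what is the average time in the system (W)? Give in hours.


W = 1/(mu - lambda) = 1/(48 - 6) = 0.0238 hours

0.0238 hours


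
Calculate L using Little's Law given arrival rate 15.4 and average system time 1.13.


L = lambda * W = 15.4 * 1.13 = 17.4

17.4


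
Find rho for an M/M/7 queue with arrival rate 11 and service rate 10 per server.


rho = lambda/(c*mu) = 11/(7*10) = 0.1571

0.1571


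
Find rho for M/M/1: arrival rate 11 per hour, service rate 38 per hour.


rho = lambda/mu = 11/38 = 0.2895

0.2895


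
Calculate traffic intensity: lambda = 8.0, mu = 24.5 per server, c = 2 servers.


rho = lambda / (c * mu) = 8.0 / (2 * 24.5) = 0.1633

0.1633


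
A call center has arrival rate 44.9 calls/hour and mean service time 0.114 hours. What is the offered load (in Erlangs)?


Offered load a = lambda * E[S] = 44.9 * 0.114 = 5.12 Erlangs

5.12 Erlangs


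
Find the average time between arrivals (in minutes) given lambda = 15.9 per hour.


Mean interarrival time = 60/lambda = 60/15.9 = 3.77 minutes

3.77 minutes


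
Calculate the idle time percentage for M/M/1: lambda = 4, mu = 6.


Idle fraction = (1 - rho) * 100 = (1 - 4/6) * 100 = 33.3%

33.3%


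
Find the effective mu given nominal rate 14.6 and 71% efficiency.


Effective rate = mu * efficiency = 14.6 * 0.71 = 10.37 per hour

10.37 per hour


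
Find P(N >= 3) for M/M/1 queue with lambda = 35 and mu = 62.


P(N >= 3) = rho^3 = (35/62)^3 = 0.1799

0.1799


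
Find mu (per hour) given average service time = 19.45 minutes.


mu = 60 / avg_service_time = 60 / 19.45 = 3.08 per hour

3.08 per hour


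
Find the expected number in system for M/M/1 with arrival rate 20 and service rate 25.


rho = 20/25; L = rho/(1-rho) = 4.0

4.0


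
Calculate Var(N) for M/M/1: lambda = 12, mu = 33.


rho = 12/33; Var(N) = rho/(1-rho)^2 = 0.9

0.9


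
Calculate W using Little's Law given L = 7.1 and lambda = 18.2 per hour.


W = L / lambda = 7.1 / 18.2 = 0.3901 hours

0.3901 hours


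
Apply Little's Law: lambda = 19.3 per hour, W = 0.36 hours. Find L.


L = lambda * W = 19.3 * 0.36 = 6.95

6.95


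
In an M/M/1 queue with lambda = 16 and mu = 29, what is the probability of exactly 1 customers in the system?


rho = 16/29; P(n) = (1-rho)*rho^n = (1-16/29)*(16/29)^1 = 0.2473

0.2473


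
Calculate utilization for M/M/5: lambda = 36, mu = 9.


rho = lambda/(c*mu) = 36/(5*9) = 0.8

0.8


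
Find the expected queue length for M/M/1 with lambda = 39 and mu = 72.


rho = 39/72; Lq = rho^2/(1-rho) = 0.64

0.64


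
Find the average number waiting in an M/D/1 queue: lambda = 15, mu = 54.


M/D/1: Lq = rho^2 / (2*(1-rho)) where rho = 15/54; Lq = 0.05

0.05


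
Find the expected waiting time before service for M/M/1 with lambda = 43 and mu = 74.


rho = 43/74; Wq = rho/(mu - lambda) = 0.0187 hours

0.0187 hours


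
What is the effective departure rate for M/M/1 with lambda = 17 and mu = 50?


For a stable queue (lambda < mu), throughput = lambda = 17 per hour

17 per hour


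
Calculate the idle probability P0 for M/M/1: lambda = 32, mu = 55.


P0 = 1 - rho = 1 - 32/55 = 0.4182

0.4182


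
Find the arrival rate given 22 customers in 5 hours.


lambda = total arrivals / time = 22 / 5 = 4.4 per hour

4.4 per hour


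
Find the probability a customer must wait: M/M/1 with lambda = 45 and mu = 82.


P(wait) = rho = lambda/mu = 45/82 = 0.5488

0.5488


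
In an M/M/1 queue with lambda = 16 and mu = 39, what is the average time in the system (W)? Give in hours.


W = 1/(mu - lambda) = 1/(39 - 16) = 0.0435 hours

0.0435 hours


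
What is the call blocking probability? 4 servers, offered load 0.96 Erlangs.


B(N,A) = (A^N/N!) / sum(A^k/k!, k=0..N) with N=4, A=0.96 = 0.0136

0.0136


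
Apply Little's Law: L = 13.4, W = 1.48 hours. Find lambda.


lambda = L / W = 13.4 / 1.48 = 9.05 per hour

9.05 per hour


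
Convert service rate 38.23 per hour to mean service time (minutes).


Mean service time = 60/mu = 60/38.23 = 1.57 minutes

1.57 minutes


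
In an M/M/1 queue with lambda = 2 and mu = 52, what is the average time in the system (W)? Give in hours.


W = 1/(mu - lambda) = 1/(52 - 2) = 0.02 hours

0.02 hours


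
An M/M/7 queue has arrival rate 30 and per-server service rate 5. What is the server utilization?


rho = lambda/(c*mu) = 30/(7*5) = 0.8571

0.8571


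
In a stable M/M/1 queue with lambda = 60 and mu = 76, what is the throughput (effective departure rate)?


For a stable queue (lambda < mu), throughput = lambda = 60 per hour

60 per hour


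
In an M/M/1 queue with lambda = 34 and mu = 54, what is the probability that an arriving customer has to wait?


P(wait) = rho = lambda/mu = 34/54 = 0.6296

0.6296


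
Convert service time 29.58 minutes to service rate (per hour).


mu = 60 / avg_service_time = 60 / 29.58 = 2.03 per hour

2.03 per hour


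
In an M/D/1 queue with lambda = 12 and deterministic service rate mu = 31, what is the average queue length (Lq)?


M/D/1: Lq = rho^2 / (2*(1-rho)) where rho = 12/31; Lq = 0.12

0.12


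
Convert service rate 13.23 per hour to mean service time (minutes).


Mean service time = 60/mu = 60/13.23 = 4.54 minutes

4.54 minutes


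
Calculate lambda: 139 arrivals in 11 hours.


lambda = total arrivals / time = 139 / 11 = 12.64 per hour

12.64 per hour


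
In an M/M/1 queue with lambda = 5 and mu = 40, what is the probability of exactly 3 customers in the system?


rho = 5/40; P(n) = (1-rho)*rho^n = (1-5/40)*(5/40)^3 = 0.0017

0.0017


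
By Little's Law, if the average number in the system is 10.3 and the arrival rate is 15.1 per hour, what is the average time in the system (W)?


W = L / lambda = 10.3 / 15.1 = 0.6821 hours

0.6821 hours


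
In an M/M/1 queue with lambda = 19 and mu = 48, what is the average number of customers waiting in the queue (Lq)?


rho = 19/48; Lq = rho^2/(1-rho) = 0.26

0.26


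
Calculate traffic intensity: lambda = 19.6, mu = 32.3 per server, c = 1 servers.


rho = lambda / (c * mu) = 19.6 / (1 * 32.3) = 0.6068

0.6068


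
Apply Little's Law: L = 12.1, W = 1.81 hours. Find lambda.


lambda = L / W = 12.1 / 1.81 = 6.69 per hour

6.69 per hour


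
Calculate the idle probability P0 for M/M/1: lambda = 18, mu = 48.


P0 = 1 - rho = 1 - 18/48 = 0.625

0.625


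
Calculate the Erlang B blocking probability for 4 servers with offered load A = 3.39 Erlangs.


B(N,A) = (A^N/N!) / sum(A^k/k!, k=0..N) with N=4, A=3.39 = 0.2486

0.2486


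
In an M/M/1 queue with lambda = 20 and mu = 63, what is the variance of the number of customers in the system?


rho = 20/63; Var(N) = rho/(1-rho)^2 = 0.68

0.68


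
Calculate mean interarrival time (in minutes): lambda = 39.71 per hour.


Mean interarrival time = 60/lambda = 60/39.71 = 1.51 minutes

1.51 minutes


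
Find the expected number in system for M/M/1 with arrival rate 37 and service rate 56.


rho = 37/56; L = rho/(1-rho) = 1.95

1.95


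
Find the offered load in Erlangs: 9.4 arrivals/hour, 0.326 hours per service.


Offered load a = lambda * E[S] = 9.4 * 0.326 = 3.06 Erlangs

3.06 Erlangs


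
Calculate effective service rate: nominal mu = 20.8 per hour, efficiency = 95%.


Effective rate = mu * efficiency = 20.8 * 0.95 = 19.76 per hour

19.76 per hour


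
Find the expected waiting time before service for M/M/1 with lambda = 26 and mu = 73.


rho = 26/73; Wq = rho/(mu - lambda) = 0.0076 hours

0.0076 hours


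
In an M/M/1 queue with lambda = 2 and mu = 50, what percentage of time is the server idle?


Idle fraction = (1 - rho) * 100 = (1 - 2/50) * 100 = 96.0%

96.0%


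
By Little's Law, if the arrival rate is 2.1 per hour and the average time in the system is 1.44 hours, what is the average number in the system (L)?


L = lambda * W = 2.1 * 1.44 = 3.02

3.02


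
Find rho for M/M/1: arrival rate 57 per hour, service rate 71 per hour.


rho = lambda/mu = 57/71 = 0.8028

0.8028


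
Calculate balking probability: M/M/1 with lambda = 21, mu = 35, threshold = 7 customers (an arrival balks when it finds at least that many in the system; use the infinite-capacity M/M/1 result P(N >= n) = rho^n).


P(N >= 7) = rho^7 = (21/35)^7 = 0.028

0.028


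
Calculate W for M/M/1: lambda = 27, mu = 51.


W = 1/(mu - lambda) = 1/(51 - 27) = 0.0417 hours

0.0417 hours


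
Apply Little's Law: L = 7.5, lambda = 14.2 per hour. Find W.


W = L / lambda = 7.5 / 14.2 = 0.5282 hours

0.5282 hours


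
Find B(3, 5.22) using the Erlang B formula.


B(N,A) = (A^N/N!) / sum(A^k/k!, k=0..N) with N=3, A=5.22 = 0.5443

0.5443


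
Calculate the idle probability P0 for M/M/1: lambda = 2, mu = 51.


P0 = 1 - rho = 1 - 2/51 = 0.9608

0.9608


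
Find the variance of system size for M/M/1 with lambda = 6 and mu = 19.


rho = 6/19; Var(N) = rho/(1-rho)^2 = 0.67

0.67


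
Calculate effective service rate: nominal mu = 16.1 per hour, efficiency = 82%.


Effective rate = mu * efficiency = 16.1 * 0.82 = 13.2 per hour

13.2 per hour


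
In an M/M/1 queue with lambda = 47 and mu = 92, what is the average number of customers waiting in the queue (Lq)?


rho = 47/92; Lq = rho^2/(1-rho) = 0.53

0.53


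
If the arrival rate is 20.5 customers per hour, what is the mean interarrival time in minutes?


Mean interarrival time = 60/lambda = 60/20.5 = 2.93 minutes

2.93 minutes


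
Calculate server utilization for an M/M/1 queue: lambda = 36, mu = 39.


rho = lambda/mu = 36/39 = 0.9231

0.9231


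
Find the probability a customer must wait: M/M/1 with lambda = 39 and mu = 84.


P(wait) = rho = lambda/mu = 39/84 = 0.4643

0.4643


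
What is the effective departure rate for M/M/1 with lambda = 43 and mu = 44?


For a stable queue (lambda < mu), throughput = lambda = 43 per hour

43 per hour


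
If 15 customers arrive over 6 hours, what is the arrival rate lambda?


lambda = total arrivals / time = 15 / 6 = 2.5 per hour

2.5 per hour


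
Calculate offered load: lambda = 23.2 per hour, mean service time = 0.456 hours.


Offered load a = lambda * E[S] = 23.2 * 0.456 = 10.58 Erlangs

10.58 Erlangs


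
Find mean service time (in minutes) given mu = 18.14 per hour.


Mean service time = 60/mu = 60/18.14 = 3.31 minutes

3.31 minutes


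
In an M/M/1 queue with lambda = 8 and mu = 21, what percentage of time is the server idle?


Idle fraction = (1 - rho) * 100 = (1 - 8/21) * 100 = 61.9%

61.9%


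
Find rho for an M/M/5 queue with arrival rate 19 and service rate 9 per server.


rho = lambda/(c*mu) = 19/(5*9) = 0.4222

0.4222


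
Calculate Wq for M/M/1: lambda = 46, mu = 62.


rho = 46/62; Wq = rho/(mu - lambda) = 0.0464 hours

0.0464 hours


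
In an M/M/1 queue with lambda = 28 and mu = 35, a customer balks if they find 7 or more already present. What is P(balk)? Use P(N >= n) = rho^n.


P(N >= 7) = rho^7 = (28/35)^7 = 0.2097

0.2097


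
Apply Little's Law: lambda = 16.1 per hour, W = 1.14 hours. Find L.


L = lambda * W = 16.1 * 1.14 = 18.35

18.35


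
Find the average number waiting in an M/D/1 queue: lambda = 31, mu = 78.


M/D/1: Lq = rho^2 / (2*(1-rho)) where rho = 31/78; Lq = 0.13

0.13


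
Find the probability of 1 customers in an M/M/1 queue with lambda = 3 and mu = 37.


rho = 3/37; P(n) = (1-rho)*rho^n = (1-3/37)*(3/37)^1 = 0.0745

0.0745


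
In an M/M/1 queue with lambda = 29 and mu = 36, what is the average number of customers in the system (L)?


rho = 29/36; L = rho/(1-rho) = 4.14

4.14


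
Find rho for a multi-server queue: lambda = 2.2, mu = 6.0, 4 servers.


rho = lambda / (c * mu) = 2.2 / (4 * 6.0) = 0.0917

0.0917


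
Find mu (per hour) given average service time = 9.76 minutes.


mu = 60 / avg_service_time = 60 / 9.76 = 6.15 per hour

6.15 per hour


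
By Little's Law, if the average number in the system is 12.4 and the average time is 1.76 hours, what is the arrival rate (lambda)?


lambda = L / W = 12.4 / 1.76 = 7.05 per hour

7.05 per hour


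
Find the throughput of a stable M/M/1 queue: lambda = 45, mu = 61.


For a stable queue (lambda < mu), throughput = lambda = 45 per hour

45 per hour


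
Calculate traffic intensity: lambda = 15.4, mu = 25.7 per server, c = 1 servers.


rho = lambda / (c * mu) = 15.4 / (1 * 25.7) = 0.5992

0.5992


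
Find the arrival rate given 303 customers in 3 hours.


lambda = total arrivals / time = 303 / 3 = 101.0 per hour

101.0 per hour


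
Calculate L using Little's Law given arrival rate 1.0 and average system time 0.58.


L = lambda * W = 1.0 * 0.58 = 0.58

0.58


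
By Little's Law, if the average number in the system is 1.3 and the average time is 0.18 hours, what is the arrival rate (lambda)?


lambda = L / W = 1.3 / 0.18 = 7.22 per hour

7.22 per hour


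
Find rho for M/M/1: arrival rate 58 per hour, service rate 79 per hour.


rho = lambda/mu = 58/79 = 0.7342

0.7342


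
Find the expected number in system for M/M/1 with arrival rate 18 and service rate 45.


rho = 18/45; L = rho/(1-rho) = 0.67

0.67


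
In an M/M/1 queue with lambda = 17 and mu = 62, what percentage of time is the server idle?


Idle fraction = (1 - rho) * 100 = (1 - 17/62) * 100 = 72.6%

72.6%


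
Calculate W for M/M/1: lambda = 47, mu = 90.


W = 1/(mu - lambda) = 1/(90 - 47) = 0.0233 hours

0.0233 hours


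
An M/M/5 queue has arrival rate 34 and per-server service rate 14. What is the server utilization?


rho = lambda/(c*mu) = 34/(5*14) = 0.4857

0.4857


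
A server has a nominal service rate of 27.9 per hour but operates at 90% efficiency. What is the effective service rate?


Effective rate = mu * efficiency = 27.9 * 0.9 = 25.11 per hour

25.11 per hour


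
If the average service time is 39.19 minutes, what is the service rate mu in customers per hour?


mu = 60 / avg_service_time = 60 / 39.19 = 1.53 per hour

1.53 per hour


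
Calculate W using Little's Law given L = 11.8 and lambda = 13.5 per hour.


W = L / lambda = 11.8 / 13.5 = 0.8741 hours

0.8741 hours


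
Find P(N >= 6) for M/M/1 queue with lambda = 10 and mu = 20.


P(N >= 6) = rho^6 = (10/20)^6 = 0.0156

0.0156


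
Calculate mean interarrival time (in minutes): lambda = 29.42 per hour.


Mean interarrival time = 60/lambda = 60/29.42 = 2.04 minutes

2.04 minutes


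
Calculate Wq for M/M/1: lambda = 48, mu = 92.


rho = 48/92; Wq = rho/(mu - lambda) = 0.0119 hours

0.0119 hours


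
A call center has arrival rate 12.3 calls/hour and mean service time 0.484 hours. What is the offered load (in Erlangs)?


Offered load a = lambda * E[S] = 12.3 * 0.484 = 5.95 Erlangs

5.95 Erlangs


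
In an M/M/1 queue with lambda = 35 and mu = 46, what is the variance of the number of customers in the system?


rho = 35/46; Var(N) = rho/(1-rho)^2 = 13.31

13.31


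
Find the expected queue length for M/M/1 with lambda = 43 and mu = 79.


rho = 43/79; Lq = rho^2/(1-rho) = 0.65

0.65


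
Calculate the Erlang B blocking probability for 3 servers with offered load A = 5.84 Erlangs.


B(N,A) = (A^N/N!) / sum(A^k/k!, k=0..N) with N=3, A=5.84 = 0.5815

0.5815


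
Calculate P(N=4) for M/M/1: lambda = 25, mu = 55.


rho = 25/55; P(n) = (1-rho)*rho^n = (1-25/55)*(25/55)^4 = 0.0233

0.0233


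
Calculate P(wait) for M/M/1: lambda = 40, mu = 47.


P(wait) = rho = lambda/mu = 40/47 = 0.8511

0.8511


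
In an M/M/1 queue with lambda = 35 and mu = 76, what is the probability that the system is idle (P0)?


P0 = 1 - rho = 1 - 35/76 = 0.5395

0.5395


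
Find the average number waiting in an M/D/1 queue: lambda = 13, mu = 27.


M/D/1: Lq = rho^2 / (2*(1-rho)) where rho = 13/27; Lq = 0.22

0.22


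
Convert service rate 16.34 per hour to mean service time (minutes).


Mean service time = 60/mu = 60/16.34 = 3.67 minutes

3.67 minutes


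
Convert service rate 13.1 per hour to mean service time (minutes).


Mean service time = 60/mu = 60/13.1 = 4.58 minutes

4.58 minutes


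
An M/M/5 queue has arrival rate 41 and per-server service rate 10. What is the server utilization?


rho = lambda/(c*mu) = 41/(5*10) = 0.82

0.82


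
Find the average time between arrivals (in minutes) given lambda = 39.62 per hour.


Mean interarrival time = 60/lambda = 60/39.62 = 1.51 minutes

1.51 minutes


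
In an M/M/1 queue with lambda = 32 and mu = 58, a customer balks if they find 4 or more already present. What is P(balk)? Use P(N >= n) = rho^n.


P(N >= 4) = rho^4 = (32/58)^4 = 0.0927

0.0927


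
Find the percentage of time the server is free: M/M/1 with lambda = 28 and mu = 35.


Idle fraction = (1 - rho) * 100 = (1 - 28/35) * 100 = 20.0%

20.0%


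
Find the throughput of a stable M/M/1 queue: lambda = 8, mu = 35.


For a stable queue (lambda < mu), throughput = lambda = 8 per hour

8 per hour


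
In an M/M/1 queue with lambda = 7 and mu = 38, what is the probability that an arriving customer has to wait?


P(wait) = rho = lambda/mu = 7/38 = 0.1842

0.1842


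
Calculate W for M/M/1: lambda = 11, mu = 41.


W = 1/(mu - lambda) = 1/(41 - 11) = 0.0333 hours

0.0333 hours


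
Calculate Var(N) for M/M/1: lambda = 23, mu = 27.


rho = 23/27; Var(N) = rho/(1-rho)^2 = 38.81

38.81


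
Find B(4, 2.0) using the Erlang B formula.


B(N,A) = (A^N/N!) / sum(A^k/k!, k=0..N) with N=4, A=2.0 = 0.0952

0.0952


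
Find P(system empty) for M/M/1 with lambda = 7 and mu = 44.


P0 = 1 - rho = 1 - 7/44 = 0.8409

0.8409


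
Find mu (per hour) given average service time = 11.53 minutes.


mu = 60 / avg_service_time = 60 / 11.53 = 5.2 per hour

5.2 per hour


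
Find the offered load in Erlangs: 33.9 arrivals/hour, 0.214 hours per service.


Offered load a = lambda * E[S] = 33.9 * 0.214 = 7.25 Erlangs

7.25 Erlangs


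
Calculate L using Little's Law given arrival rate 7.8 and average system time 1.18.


L = lambda * W = 7.8 * 1.18 = 9.2

9.2


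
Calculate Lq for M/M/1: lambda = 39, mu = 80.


rho = 39/80; Lq = rho^2/(1-rho) = 0.46

0.46


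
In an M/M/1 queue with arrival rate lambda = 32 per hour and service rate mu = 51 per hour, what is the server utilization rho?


rho = lambda/mu = 32/51 = 0.6275

0.6275


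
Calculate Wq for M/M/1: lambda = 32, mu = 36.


rho = 32/36; Wq = rho/(mu - lambda) = 0.2222 hours

0.2222 hours


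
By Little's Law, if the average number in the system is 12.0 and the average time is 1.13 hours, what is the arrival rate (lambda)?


lambda = L / W = 12.0 / 1.13 = 10.62 per hour

10.62 per hour


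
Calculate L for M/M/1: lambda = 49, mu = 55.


rho = 49/55; L = rho/(1-rho) = 8.17

8.17


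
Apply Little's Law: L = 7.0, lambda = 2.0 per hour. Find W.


W = L / lambda = 7.0 / 2.0 = 3.5 hours

3.5 hours


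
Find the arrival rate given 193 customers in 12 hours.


lambda = total arrivals / time = 193 / 12 = 16.08 per hour

16.08 per hour


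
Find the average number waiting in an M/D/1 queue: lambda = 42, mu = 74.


M/D/1: Lq = rho^2 / (2*(1-rho)) where rho = 42/74; Lq = 0.37

0.37


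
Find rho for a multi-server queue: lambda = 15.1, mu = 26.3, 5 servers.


rho = lambda / (c * mu) = 15.1 / (5 * 26.3) = 0.1148

0.1148


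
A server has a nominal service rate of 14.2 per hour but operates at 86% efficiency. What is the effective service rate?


Effective rate = mu * efficiency = 14.2 * 0.86 = 12.21 per hour

12.21 per hour


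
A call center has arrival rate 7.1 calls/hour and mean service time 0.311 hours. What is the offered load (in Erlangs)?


Offered load a = lambda * E[S] = 7.1 * 0.311 = 2.21 Erlangs

2.21 Erlangs


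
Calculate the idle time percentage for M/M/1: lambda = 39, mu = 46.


Idle fraction = (1 - rho) * 100 = (1 - 39/46) * 100 = 15.2%

15.2%


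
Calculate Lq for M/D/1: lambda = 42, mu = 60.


M/D/1: Lq = rho^2 / (2*(1-rho)) where rho = 42/60; Lq = 0.82

0.82


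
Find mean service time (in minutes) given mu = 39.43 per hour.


Mean service time = 60/mu = 60/39.43 = 1.52 minutes

1.52 minutes


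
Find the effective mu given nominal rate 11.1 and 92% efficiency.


Effective rate = mu * efficiency = 11.1 * 0.92 = 10.21 per hour

10.21 per hour


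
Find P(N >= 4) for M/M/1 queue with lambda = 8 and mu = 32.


P(N >= 4) = rho^4 = (8/32)^4 = 0.0039

0.0039


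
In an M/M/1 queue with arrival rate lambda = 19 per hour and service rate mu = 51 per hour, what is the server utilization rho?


rho = lambda/mu = 19/51 = 0.3725

0.3725


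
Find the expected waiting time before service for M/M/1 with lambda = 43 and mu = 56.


rho = 43/56; Wq = rho/(mu - lambda) = 0.0591 hours

0.0591 hours


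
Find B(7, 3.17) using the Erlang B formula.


B(N,A) = (A^N/N!) / sum(A^k/k!, k=0..N) with N=7, A=3.17 = 0.0272

0.0272


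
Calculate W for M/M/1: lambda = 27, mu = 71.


W = 1/(mu - lambda) = 1/(71 - 27) = 0.0227 hours

0.0227 hours


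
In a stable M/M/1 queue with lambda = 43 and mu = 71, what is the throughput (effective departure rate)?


For a stable queue (lambda < mu), throughput = lambda = 43 per hour

43 per hour


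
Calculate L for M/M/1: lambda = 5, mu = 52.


rho = 5/52; L = rho/(1-rho) = 0.11

0.11


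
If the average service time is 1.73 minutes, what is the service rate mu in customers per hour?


mu = 60 / avg_service_time = 60 / 1.73 = 34.68 per hour

34.68 per hour


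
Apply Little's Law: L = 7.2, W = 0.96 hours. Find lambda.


lambda = L / W = 7.2 / 0.96 = 7.5 per hour

7.5 per hour


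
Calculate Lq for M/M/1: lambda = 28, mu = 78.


rho = 28/78; Lq = rho^2/(1-rho) = 0.2

0.2


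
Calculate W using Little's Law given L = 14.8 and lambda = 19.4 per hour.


W = L / lambda = 14.8 / 19.4 = 0.7629 hours

0.7629 hours


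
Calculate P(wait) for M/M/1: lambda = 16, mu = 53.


P(wait) = rho = lambda/mu = 16/53 = 0.3019

0.3019


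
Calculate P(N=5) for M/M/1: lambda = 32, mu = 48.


rho = 32/48; P(n) = (1-rho)*rho^n = (1-32/48)*(32/48)^5 = 0.0439

0.0439


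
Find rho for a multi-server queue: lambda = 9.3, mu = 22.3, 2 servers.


rho = lambda / (c * mu) = 9.3 / (2 * 22.3) = 0.2085

0.2085


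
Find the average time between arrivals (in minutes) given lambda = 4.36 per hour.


Mean interarrival time = 60/lambda = 60/4.36 = 13.76 minutes

13.76 minutes


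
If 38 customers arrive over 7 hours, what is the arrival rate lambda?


lambda = total arrivals / time = 38 / 7 = 5.43 per hour

5.43 per hour


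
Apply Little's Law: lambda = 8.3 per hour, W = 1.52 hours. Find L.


L = lambda * W = 8.3 * 1.52 = 12.62

12.62


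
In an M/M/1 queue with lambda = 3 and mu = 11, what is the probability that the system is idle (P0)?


P0 = 1 - rho = 1 - 3/11 = 0.7273

0.7273


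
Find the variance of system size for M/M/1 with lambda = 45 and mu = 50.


rho = 45/50; Var(N) = rho/(1-rho)^2 = 90.0

90.0


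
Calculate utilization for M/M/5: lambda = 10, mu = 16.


rho = lambda/(c*mu) = 10/(5*16) = 0.125

0.125


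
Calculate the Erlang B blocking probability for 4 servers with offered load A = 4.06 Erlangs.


B(N,A) = (A^N/N!) / sum(A^k/k!, k=0..N) with N=4, A=4.06 = 0.3164

0.3164


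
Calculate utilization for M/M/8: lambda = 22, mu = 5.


rho = lambda/(c*mu) = 22/(8*5) = 0.55

0.55


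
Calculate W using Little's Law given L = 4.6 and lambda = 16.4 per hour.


W = L / lambda = 4.6 / 16.4 = 0.2805 hours

0.2805 hours


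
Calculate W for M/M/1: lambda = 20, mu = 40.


W = 1/(mu - lambda) = 1/(40 - 20) = 0.05 hours

0.05 hours


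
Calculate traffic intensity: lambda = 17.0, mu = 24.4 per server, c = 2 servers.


rho = lambda / (c * mu) = 17.0 / (2 * 24.4) = 0.3484

0.3484


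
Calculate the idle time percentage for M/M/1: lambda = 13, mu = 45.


Idle fraction = (1 - rho) * 100 = (1 - 13/45) * 100 = 71.1%

71.1%


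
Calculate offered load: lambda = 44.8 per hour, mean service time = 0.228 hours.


Offered load a = lambda * E[S] = 44.8 * 0.228 = 10.21 Erlangs

10.21 Erlangs


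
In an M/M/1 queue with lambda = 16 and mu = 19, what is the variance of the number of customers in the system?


rho = 16/19; Var(N) = rho/(1-rho)^2 = 33.78

33.78


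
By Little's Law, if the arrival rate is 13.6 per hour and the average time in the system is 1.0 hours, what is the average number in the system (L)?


L = lambda * W = 13.6 * 1.0 = 13.6

13.6


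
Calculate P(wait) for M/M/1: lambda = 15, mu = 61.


P(wait) = rho = lambda/mu = 15/61 = 0.2459

0.2459


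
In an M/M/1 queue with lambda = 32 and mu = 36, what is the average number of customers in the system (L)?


rho = 32/36; L = rho/(1-rho) = 8.0

8.0


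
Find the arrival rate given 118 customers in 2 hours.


lambda = total arrivals / time = 118 / 2 = 59.0 per hour

59.0 per hour


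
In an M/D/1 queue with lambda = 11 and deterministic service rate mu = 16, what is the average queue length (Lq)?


M/D/1: Lq = rho^2 / (2*(1-rho)) where rho = 11/16; Lq = 0.76

0.76


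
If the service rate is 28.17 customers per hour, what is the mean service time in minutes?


Mean service time = 60/mu = 60/28.17 = 2.13 minutes

2.13 minutes


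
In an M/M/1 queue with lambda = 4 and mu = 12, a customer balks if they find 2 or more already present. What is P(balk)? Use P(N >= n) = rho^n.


P(N >= 2) = rho^2 = (4/12)^2 = 0.1111

0.1111


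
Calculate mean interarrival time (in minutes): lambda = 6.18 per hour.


Mean interarrival time = 60/lambda = 60/6.18 = 9.71 minutes

9.71 minutes


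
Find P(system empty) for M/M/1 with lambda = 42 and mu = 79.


P0 = 1 - rho = 1 - 42/79 = 0.4684

0.4684


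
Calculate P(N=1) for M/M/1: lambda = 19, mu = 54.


rho = 19/54; P(n) = (1-rho)*rho^n = (1-19/54)*(19/54)^1 = 0.2281

0.2281


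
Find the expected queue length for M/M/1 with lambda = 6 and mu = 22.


rho = 6/22; Lq = rho^2/(1-rho) = 0.1

0.1


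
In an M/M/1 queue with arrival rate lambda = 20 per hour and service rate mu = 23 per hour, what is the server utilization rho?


rho = lambda/mu = 20/23 = 0.8696

0.8696


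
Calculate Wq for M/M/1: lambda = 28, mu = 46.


rho = 28/46; Wq = rho/(mu - lambda) = 0.0338 hours

0.0338 hours


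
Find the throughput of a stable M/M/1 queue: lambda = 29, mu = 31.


For a stable queue (lambda < mu), throughput = lambda = 29 per hour

29 per hour


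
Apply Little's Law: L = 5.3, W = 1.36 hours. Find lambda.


lambda = L / W = 5.3 / 1.36 = 3.9 per hour

3.9 per hour


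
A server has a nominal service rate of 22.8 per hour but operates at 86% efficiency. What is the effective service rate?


Effective rate = mu * efficiency = 22.8 * 0.86 = 19.61 per hour

19.61 per hour


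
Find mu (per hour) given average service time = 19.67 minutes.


mu = 60 / avg_service_time = 60 / 19.67 = 3.05 per hour

3.05 per hour


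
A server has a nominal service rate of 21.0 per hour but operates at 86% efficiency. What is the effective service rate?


Effective rate = mu * efficiency = 21.0 * 0.86 = 18.06 per hour

18.06 per hour


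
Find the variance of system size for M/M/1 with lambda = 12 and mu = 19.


rho = 12/19; Var(N) = rho/(1-rho)^2 = 4.65

4.65


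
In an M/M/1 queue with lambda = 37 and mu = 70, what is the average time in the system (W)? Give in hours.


W = 1/(mu - lambda) = 1/(70 - 37) = 0.0303 hours

0.0303 hours


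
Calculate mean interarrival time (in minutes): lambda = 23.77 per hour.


Mean interarrival time = 60/lambda = 60/23.77 = 2.52 minutes

2.52 minutes


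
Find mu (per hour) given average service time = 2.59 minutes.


mu = 60 / avg_service_time = 60 / 2.59 = 23.17 per hour

23.17 per hour


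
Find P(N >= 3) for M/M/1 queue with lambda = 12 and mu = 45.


P(N >= 3) = rho^3 = (12/45)^3 = 0.019

0.019


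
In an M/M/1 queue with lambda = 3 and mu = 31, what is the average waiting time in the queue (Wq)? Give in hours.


rho = 3/31; Wq = rho/(mu - lambda) = 0.0035 hours

0.0035 hours


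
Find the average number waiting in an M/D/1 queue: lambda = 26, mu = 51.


M/D/1: Lq = rho^2 / (2*(1-rho)) where rho = 26/51; Lq = 0.27

0.27


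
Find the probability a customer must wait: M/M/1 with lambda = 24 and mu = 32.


P(wait) = rho = lambda/mu = 24/32 = 0.75

0.75


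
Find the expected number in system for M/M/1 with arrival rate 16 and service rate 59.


rho = 16/59; L = rho/(1-rho) = 0.37

0.37


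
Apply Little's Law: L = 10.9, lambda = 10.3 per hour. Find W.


W = L / lambda = 10.9 / 10.3 = 1.0583 hours

1.0583 hours


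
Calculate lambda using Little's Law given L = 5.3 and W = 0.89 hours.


lambda = L / W = 5.3 / 0.89 = 5.96 per hour

5.96 per hour


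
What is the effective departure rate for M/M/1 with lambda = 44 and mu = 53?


For a stable queue (lambda < mu), throughput = lambda = 44 per hour

44 per hour


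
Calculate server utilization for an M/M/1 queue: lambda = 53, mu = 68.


rho = lambda/mu = 53/68 = 0.7794

0.7794


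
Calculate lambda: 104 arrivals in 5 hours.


lambda = total arrivals / time = 104 / 5 = 20.8 per hour

20.8 per hour


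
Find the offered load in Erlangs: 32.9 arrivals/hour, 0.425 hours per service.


Offered load a = lambda * E[S] = 32.9 * 0.425 = 13.98 Erlangs

13.98 Erlangs


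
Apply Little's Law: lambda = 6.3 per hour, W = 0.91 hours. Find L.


L = lambda * W = 6.3 * 0.91 = 5.73

5.73


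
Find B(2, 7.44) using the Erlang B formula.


B(N,A) = (A^N/N!) / sum(A^k/k!, k=0..N) with N=2, A=7.44 = 0.7663

0.7663


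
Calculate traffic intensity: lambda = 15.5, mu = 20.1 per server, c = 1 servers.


rho = lambda / (c * mu) = 15.5 / (1 * 20.1) = 0.7711

0.7711


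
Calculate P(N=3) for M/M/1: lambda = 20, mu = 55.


rho = 20/55; P(n) = (1-rho)*rho^n = (1-20/55)*(20/55)^3 = 0.0306

0.0306


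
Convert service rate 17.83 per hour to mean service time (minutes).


Mean service time = 60/mu = 60/17.83 = 3.37 minutes

3.37 minutes


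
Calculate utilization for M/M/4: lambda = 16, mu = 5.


rho = lambda/(c*mu) = 16/(4*5) = 0.8

0.8


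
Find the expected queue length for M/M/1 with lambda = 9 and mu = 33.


rho = 9/33; Lq = rho^2/(1-rho) = 0.1

0.1


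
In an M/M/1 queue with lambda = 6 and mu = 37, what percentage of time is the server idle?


Idle fraction = (1 - rho) * 100 = (1 - 6/37) * 100 = 83.8%

83.8%


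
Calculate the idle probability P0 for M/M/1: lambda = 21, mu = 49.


P0 = 1 - rho = 1 - 21/49 = 0.5714

0.5714


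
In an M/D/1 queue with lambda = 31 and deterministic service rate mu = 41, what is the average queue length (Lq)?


M/D/1: Lq = rho^2 / (2*(1-rho)) where rho = 31/41; Lq = 1.17

1.17


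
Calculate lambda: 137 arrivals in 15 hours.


lambda = total arrivals / time = 137 / 15 = 9.13 per hour

9.13 per hour


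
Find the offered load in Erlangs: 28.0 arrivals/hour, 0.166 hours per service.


Offered load a = lambda * E[S] = 28.0 * 0.166 = 4.65 Erlangs

4.65 Erlangs


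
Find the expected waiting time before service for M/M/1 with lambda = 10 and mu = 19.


rho = 10/19; Wq = rho/(mu - lambda) = 0.0585 hours

0.0585 hours


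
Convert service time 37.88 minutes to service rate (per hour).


mu = 60 / avg_service_time = 60 / 37.88 = 1.58 per hour

1.58 per hour


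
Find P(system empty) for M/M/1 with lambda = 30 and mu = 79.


P0 = 1 - rho = 1 - 30/79 = 0.6203

0.6203


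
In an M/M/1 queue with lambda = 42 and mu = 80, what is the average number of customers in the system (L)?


rho = 42/80; L = rho/(1-rho) = 1.11

1.11


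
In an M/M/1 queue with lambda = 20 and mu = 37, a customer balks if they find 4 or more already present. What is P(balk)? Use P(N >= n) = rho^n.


P(N >= 4) = rho^4 = (20/37)^4 = 0.0854

0.0854


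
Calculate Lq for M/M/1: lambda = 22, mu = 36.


rho = 22/36; Lq = rho^2/(1-rho) = 0.96

0.96


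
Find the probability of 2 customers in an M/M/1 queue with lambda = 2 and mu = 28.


rho = 2/28; P(n) = (1-rho)*rho^n = (1-2/28)*(2/28)^2 = 0.0047

0.0047


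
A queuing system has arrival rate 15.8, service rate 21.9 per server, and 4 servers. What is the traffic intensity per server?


rho = lambda / (c * mu) = 15.8 / (4 * 21.9) = 0.1804

0.1804


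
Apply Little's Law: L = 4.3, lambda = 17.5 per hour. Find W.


W = L / lambda = 4.3 / 17.5 = 0.2457 hours

0.2457 hours


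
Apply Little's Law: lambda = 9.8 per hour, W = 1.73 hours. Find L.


L = lambda * W = 9.8 * 1.73 = 16.95

16.95


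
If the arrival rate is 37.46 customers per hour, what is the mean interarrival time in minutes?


Mean interarrival time = 60/lambda = 60/37.46 = 1.6 minutes

1.6 minutes


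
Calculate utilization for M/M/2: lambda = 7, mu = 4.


rho = lambda/(c*mu) = 7/(2*4) = 0.875

0.875


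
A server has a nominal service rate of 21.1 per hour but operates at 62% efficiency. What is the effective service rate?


Effective rate = mu * efficiency = 21.1 * 0.62 = 13.08 per hour

13.08 per hour
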